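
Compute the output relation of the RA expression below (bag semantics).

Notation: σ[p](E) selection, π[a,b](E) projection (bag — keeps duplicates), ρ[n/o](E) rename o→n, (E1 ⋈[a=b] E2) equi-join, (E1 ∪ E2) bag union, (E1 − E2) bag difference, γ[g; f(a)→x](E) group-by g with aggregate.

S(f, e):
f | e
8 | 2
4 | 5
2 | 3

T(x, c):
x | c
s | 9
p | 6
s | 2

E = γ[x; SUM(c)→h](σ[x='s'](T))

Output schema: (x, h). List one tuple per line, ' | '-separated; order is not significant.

Row counts bottom-up:
  T → 3
  σ[x='s'](T) → 2
  γ[x; SUM(c)→h](σ[x='s'](T)) → 1

== RESULT ==
x | h
s | 11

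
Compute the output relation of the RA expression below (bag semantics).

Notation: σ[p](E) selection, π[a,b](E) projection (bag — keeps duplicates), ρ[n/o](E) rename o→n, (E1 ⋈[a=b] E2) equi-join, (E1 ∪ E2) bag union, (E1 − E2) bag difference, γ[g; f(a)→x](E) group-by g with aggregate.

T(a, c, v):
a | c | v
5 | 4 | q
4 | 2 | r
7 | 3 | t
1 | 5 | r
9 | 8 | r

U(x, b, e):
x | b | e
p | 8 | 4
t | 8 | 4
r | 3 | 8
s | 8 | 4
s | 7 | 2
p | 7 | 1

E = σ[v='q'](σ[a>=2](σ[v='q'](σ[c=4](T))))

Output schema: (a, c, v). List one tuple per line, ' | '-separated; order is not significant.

Subexpression sizes:
  T → 5
  σ[c=4](T) → 1
  σ[v='q'](σ[c=4](T)) → 1
  σ[a>=2](σ[v='q'](σ[c=4](T))) → 1
  σ[v='q'](σ[a>=2](σ[v='q'](σ[c=4](T)))) → 1

== RESULT ==
a | c | v
5 | 4 | q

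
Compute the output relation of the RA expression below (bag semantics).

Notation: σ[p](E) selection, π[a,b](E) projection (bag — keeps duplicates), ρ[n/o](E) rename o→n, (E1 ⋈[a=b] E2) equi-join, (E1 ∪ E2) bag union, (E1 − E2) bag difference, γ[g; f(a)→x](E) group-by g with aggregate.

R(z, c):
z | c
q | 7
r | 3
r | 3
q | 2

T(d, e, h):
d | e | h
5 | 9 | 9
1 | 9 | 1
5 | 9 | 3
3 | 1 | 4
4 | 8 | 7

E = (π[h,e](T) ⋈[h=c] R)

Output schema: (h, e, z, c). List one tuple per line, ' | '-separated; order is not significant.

Stepwise |·|:
  T → 5
  π[h,e](T) → 5
  R → 4
  (π[h,e](T) ⋈[h=c] R) → 3

== RESULT ==
h | e | z | c
3 | 9 | r | 3
3 | 9 | r | 3
7 | 8 | q | 7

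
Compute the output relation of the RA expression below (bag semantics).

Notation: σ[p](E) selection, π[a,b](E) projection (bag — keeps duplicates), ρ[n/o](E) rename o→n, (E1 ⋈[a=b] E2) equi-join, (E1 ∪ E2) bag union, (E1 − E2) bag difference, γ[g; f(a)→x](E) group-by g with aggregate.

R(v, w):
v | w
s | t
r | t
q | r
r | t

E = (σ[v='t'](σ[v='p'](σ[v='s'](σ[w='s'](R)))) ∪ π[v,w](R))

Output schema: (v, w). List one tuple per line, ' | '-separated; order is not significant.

Stepwise |·|:
  R → 4
  σ[w='s'](R) → 0
  σ[v='s'](σ[w='s'](R)) → 0
  σ[v='p'](σ[v='s'](σ[w='s'](R))) → 0
  σ[v='t'](σ[v='p'](σ[v='s'](σ[w='s'](R)))) → 0
  R → 4
  π[v,w](R) → 4
  (σ[v='t'](σ[v='p'](σ[v='s'](σ[w='s'](R)))) ∪ π[v,w](R)) → 4

== RESULT ==
v | w
q | r
r | t
r | t
s | t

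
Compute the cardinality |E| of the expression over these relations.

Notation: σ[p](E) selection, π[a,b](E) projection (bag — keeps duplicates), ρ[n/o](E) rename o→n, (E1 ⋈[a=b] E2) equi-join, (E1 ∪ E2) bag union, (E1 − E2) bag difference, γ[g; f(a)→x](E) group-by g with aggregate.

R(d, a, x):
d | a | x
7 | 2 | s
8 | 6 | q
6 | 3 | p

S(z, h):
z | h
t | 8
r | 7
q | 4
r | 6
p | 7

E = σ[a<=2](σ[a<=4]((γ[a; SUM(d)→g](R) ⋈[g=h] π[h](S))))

Stepwise |·|:
  R → 3
  γ[a; SUM(d)→g](R) → 3
  S → 5
  π[h](S) → 5
  (γ[a; SUM(d)→g](R) ⋈[g=h] π[h](S)) → 4
  σ[a<=4]((γ[a; SUM(d)→g](R) ⋈[g=h] π[h](S))) → 3
  σ[a<=2](σ[a<=4]((γ[a; SUM(d)→g](R) ⋈[g=h] π[h](S)))) → 2

|E| = 2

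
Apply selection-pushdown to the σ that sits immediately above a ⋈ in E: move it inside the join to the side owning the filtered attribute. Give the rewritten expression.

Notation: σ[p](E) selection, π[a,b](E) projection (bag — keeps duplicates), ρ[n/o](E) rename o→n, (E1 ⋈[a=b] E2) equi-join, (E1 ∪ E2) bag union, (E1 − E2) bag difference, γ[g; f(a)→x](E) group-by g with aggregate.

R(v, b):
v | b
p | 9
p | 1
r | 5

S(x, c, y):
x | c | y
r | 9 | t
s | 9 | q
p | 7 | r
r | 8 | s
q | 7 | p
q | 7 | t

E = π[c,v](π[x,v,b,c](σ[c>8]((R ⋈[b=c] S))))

σ filters on c, owned by the right side.
E' = π[c,v](π[x,v,b,c]((R ⋈[b=c] σ[c>8](S))))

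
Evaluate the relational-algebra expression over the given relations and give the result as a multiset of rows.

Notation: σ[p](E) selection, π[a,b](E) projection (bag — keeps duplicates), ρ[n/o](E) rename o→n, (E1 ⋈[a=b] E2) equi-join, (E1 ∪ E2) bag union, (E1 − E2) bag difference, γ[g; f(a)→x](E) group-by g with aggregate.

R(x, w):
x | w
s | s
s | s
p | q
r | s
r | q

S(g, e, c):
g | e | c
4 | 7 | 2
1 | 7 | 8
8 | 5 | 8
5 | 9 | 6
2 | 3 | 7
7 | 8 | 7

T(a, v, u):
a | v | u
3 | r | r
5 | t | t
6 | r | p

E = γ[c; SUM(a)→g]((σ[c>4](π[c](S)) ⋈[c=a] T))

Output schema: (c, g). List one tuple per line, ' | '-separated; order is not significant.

Stepwise |·|:
  S → 6
  π[c](S) → 6
  σ[c>4](π[c](S)) → 5
  T → 3
  (σ[c>4](π[c](S)) ⋈[c=a] T) → 1
  γ[c; SUM(a)→g]((σ[c>4](π[c](S)) ⋈[c=a] T)) → 1

== RESULT ==
c | g
6 | 6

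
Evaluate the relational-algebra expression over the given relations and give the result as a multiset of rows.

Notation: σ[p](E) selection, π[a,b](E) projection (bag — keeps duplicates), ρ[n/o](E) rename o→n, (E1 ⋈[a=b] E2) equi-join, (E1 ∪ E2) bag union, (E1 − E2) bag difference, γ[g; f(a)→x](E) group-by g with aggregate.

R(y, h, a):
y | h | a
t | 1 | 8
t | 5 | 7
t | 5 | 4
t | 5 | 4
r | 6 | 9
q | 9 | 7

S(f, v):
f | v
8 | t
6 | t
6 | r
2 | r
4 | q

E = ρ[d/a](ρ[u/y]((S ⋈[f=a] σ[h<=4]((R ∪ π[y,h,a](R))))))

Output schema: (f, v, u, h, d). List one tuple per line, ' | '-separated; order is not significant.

Row counts bottom-up:
  S → 5
  R → 6
  R → 6
  π[y,h,a](R) → 6
  (R ∪ π[y,h,a](R)) → 12
  σ[h<=4]((R ∪ π[y,h,a](R))) → 2
  (S ⋈[f=a] σ[h<=4]((R ∪ π[y,h,a](R)))) → 2
  ρ[u/y]((S ⋈[f=a] σ[h<=4]((R ∪ π[y,h,a](R))))) → 2
  ρ[d/a](ρ[u/y]((S ⋈[f=a] σ[h<=4]((R ∪ π[y,h,a](R)))))) → 2

== RESULT ==
f | v | u | h | d
8 | t | t | 1 | 8
8 | t | t | 1 | 8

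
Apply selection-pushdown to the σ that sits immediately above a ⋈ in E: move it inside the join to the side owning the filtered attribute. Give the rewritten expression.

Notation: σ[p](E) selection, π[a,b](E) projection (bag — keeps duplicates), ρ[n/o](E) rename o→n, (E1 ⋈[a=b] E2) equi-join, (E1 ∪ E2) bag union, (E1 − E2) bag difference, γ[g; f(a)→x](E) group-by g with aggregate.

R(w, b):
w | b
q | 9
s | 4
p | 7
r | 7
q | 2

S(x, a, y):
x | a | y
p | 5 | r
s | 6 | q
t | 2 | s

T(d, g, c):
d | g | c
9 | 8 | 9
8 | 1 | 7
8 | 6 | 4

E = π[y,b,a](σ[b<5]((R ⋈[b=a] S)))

σ filters on b, owned by the left side.
E' = π[y,b,a]((σ[b<5](R) ⋈[b=a] S))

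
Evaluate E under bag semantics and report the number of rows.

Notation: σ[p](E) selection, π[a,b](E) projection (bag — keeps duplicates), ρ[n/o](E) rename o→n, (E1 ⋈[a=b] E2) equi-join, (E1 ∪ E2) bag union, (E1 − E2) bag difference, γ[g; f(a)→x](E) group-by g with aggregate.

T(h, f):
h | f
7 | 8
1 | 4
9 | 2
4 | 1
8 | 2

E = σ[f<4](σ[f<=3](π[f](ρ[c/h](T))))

Subexpression sizes:
  T → 5
  ρ[c/h](T) → 5
  π[f](ρ[c/h](T)) → 5
  σ[f<=3](π[f](ρ[c/h](T))) → 3
  σ[f<4](σ[f<=3](π[f](ρ[c/h](T)))) → 3

|E| = 3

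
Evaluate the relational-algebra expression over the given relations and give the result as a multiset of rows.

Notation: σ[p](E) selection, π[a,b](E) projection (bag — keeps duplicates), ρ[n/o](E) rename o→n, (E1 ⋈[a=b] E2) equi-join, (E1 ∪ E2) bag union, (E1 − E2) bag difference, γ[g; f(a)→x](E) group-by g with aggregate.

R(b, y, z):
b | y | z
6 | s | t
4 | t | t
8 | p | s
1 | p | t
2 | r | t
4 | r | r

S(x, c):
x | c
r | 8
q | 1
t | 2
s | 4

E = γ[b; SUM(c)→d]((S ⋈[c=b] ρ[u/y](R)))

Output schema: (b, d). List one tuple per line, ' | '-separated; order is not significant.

Per-node cardinality:
  S → 4
  R → 6
  ρ[u/y](R) → 6
  (S ⋈[c=b] ρ[u/y](R)) → 5
  γ[b; SUM(c)→d]((S ⋈[c=b] ρ[u/y](R))) → 4

== RESULT ==
b | d
1 | 1
2 | 2
4 | 8
8 | 8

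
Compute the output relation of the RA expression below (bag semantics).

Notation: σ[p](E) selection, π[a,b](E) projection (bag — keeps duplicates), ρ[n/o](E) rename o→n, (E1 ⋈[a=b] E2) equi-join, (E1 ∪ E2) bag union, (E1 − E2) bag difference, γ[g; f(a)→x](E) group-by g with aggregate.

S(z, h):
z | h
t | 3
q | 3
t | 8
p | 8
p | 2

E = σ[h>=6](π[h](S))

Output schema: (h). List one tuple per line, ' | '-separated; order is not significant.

Row counts bottom-up:
  S → 5
  π[h](S) → 5
  σ[h>=6](π[h](S)) → 2

== RESULT ==
h
8
8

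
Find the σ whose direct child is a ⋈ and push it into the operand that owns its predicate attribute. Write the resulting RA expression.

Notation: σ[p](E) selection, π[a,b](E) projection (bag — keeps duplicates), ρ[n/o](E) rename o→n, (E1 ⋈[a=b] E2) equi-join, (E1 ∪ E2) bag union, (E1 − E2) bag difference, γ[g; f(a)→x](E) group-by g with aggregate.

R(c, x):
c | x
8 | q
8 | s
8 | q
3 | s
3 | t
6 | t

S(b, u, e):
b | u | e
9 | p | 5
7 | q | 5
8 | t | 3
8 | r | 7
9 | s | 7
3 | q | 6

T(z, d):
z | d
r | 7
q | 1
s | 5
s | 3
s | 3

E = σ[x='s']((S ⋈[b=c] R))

σ filters on x, owned by the right side.
E' = (S ⋈[b=c] σ[x='s'](R))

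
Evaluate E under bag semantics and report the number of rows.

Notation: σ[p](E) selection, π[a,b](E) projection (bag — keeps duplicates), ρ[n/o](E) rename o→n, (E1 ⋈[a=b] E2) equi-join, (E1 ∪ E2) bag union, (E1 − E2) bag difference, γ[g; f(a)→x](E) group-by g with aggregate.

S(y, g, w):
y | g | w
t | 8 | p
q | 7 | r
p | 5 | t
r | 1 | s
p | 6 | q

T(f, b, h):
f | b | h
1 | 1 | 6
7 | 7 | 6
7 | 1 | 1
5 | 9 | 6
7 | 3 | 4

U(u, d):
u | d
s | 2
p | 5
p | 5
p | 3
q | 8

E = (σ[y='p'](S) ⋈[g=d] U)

Row counts bottom-up:
  S → 5
  σ[y='p'](S) → 2
  U → 5
  (σ[y='p'](S) ⋈[g=d] U) → 2

|E| = 2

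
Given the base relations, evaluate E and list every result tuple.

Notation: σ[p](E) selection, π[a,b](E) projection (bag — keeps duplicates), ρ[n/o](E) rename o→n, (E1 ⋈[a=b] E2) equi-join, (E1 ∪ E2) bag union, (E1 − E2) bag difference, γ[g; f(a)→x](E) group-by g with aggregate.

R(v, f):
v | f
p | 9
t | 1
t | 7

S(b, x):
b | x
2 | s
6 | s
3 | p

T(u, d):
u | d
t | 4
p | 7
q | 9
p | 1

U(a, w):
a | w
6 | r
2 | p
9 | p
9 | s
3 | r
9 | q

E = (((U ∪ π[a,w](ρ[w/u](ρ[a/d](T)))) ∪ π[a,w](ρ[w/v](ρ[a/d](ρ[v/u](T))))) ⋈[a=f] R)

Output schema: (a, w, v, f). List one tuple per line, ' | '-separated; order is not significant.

Per-node cardinality:
  U → 6
  T → 4
  ρ[a/d](T) → 4
  ρ[w/u](ρ[a/d](T)) → 4
  π[a,w](ρ[w/u](ρ[a/d](T))) → 4
  (U ∪ π[a,w](ρ[w/u](ρ[a/d](T)))) → 10
  T → 4
  ρ[v/u](T) → 4
  ρ[a/d](ρ[v/u](T)) → 4
  ρ[w/v](ρ[a/d](ρ[v/u](T))) → 4
  π[a,w](ρ[w/v](ρ[a/d](ρ[v/u](T)))) → 4
  ((U ∪ π[a,w](ρ[w/u](ρ[a/d](T)))) ∪ π[a,w](ρ[w/v](ρ[a/d](ρ[v/u](T))))) → 14
  R → 3
  (((U ∪ π[a,w](ρ[w/u](ρ[a/d](T)))) ∪ π[a,w](ρ[w/v](ρ[a/d](ρ[v/u](T))))) ⋈[a=f] R) → 9

== RESULT ==
a | w | v | f
1 | p | t | 1
1 | p | t | 1
7 | p | t | 7
7 | p | t | 7
9 | p | p | 9
9 | q | p | 9
9 | q | p | 9
9 | q | p | 9
9 | s | p | 9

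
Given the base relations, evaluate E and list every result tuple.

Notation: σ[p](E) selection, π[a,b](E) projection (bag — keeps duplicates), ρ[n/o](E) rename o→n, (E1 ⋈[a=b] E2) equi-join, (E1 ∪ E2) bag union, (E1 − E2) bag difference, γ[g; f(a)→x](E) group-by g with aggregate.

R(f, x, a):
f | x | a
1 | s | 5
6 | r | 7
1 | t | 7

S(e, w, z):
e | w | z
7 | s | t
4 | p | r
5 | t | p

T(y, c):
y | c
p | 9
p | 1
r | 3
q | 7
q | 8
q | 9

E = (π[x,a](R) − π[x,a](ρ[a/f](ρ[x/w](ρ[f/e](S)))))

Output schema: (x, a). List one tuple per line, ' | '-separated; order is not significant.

Row counts bottom-up:
  R → 3
  π[x,a](R) → 3
  S → 3
  ρ[f/e](S) → 3
  ρ[x/w](ρ[f/e](S)) → 3
  ρ[a/f](ρ[x/w](ρ[f/e](S))) → 3
  π[x,a](ρ[a/f](ρ[x/w](ρ[f/e](S)))) → 3
  (π[x,a](R) − π[x,a](ρ[a/f](ρ[x/w](ρ[f/e](S))))) → 3

== RESULT ==
x | a
r | 7
s | 5
t | 7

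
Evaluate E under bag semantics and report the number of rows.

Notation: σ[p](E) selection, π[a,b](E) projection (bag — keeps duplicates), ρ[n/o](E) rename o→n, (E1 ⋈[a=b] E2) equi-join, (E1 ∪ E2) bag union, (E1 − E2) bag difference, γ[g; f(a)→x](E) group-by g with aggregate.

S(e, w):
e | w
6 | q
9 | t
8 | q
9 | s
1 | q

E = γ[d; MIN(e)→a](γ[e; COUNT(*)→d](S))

Subexpression sizes:
  S → 5
  γ[e; COUNT(*)→d](S) → 4
  γ[d; MIN(e)→a](γ[e; COUNT(*)→d](S)) → 2

|E| = 2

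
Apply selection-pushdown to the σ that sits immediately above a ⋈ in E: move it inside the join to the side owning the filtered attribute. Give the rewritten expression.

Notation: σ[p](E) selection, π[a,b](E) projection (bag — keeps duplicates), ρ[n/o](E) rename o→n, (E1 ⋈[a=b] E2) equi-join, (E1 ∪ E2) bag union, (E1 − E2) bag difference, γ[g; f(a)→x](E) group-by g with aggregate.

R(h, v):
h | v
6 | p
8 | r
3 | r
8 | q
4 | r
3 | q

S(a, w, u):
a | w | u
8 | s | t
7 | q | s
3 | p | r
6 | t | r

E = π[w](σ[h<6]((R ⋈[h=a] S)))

σ filters on h, owned by the left side.
E' = π[w]((σ[h<6](R) ⋈[h=a] S))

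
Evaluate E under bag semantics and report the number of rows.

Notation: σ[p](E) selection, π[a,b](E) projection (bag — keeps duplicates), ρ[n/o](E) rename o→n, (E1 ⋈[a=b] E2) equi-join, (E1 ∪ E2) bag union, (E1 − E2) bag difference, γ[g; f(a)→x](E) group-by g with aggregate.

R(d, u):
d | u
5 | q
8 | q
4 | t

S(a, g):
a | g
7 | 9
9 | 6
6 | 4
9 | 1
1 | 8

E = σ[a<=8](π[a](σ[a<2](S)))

Per-node cardinality:
  S → 5
  σ[a<2](S) → 1
  π[a](σ[a<2](S)) → 1
  σ[a<=8](π[a](σ[a<2](S))) → 1

|E| = 1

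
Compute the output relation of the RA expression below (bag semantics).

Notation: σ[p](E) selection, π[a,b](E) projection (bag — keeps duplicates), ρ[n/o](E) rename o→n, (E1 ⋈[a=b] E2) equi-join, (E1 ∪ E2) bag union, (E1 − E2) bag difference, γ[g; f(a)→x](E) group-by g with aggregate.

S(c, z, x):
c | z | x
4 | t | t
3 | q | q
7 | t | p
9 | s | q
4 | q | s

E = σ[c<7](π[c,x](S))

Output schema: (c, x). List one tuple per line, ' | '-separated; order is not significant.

Row counts bottom-up:
  S → 5
  π[c,x](S) → 5
  σ[c<7](π[c,x](S)) → 3

== RESULT ==
c | x
3 | q
4 | s
4 | t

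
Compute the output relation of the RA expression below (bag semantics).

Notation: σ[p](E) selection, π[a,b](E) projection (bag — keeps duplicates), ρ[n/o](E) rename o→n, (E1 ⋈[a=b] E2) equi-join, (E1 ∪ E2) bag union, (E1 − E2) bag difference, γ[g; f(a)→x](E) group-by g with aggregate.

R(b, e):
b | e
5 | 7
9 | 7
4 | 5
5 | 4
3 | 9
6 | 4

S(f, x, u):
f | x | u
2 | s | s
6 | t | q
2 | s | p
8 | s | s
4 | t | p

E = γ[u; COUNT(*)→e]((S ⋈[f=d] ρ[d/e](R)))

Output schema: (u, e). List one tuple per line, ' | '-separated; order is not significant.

Row counts bottom-up:
  S → 5
  R → 6
  ρ[d/e](R) → 6
  (S ⋈[f=d] ρ[d/e](R)) → 2
  γ[u; COUNT(*)→e]((S ⋈[f=d] ρ[d/e](R))) → 1

== RESULT ==
u | e
p | 2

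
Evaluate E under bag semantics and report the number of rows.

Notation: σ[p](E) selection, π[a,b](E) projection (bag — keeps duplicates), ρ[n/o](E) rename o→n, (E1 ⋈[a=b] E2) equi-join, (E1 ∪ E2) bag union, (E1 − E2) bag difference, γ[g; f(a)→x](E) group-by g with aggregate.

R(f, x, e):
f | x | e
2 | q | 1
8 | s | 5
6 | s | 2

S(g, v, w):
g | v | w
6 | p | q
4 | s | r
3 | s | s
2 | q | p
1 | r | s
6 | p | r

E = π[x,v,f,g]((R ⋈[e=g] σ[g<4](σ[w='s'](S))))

Per-node cardinality:
  R → 3
  S → 6
  σ[w='s'](S) → 2
  σ[g<4](σ[w='s'](S)) → 2
  (R ⋈[e=g] σ[g<4](σ[w='s'](S))) → 1
  π[x,v,f,g]((R ⋈[e=g] σ[g<4](σ[w='s'](S)))) → 1

|E| = 1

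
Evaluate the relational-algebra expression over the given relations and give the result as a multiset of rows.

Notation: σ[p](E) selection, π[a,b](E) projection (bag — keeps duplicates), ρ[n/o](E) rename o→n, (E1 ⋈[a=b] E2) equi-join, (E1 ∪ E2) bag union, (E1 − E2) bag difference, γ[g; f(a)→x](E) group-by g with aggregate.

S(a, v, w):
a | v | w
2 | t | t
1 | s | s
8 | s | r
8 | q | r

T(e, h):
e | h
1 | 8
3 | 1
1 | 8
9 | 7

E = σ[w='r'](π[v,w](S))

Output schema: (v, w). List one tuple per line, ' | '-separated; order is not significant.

Row counts bottom-up:
  S → 4
  π[v,w](S) → 4
  σ[w='r'](π[v,w](S)) → 2

== RESULT ==
v | w
q | r
s | r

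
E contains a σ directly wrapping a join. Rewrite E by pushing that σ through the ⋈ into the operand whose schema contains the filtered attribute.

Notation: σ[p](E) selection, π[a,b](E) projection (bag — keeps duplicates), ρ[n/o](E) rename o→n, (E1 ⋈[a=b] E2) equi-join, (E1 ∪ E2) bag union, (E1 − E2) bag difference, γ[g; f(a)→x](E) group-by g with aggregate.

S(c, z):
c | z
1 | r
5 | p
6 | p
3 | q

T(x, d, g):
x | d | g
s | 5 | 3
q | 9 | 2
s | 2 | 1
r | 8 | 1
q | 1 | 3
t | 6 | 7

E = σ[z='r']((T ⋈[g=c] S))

σ filters on z, owned by the right side.
E' = (T ⋈[g=c] σ[z='r'](S))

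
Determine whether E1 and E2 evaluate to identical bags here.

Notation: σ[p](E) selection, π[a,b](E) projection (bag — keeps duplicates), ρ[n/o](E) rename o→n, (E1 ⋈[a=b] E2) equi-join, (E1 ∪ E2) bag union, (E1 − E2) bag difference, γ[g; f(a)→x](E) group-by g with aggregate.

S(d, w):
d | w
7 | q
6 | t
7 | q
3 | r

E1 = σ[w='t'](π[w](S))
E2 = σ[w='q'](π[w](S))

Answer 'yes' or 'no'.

E1 stepwise |·|:
  S → 4
  π[w](S) → 4
  σ[w='t'](π[w](S)) → 1
E2 stepwise |·|:
  S → 4
  π[w](S) → 4
  σ[w='q'](π[w](S)) → 2

E1 result:
w
t
E2 result:
w
q
q
Witness: ('t',) appears 1× in E1 but 0× in E2.

no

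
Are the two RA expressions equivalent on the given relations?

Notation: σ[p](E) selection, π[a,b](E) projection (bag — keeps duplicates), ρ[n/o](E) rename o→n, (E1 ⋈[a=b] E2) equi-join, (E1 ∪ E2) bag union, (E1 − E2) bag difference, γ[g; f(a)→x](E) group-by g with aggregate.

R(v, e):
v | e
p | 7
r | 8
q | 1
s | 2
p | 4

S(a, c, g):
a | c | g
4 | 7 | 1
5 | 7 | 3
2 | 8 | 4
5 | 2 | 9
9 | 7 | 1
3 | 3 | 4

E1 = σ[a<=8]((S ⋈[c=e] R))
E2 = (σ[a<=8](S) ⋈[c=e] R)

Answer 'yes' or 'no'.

E1 row counts bottom-up:
  S → 6
  R → 5
  (S ⋈[c=e] R) → 5
  σ[a<=8]((S ⋈[c=e] R)) → 4
E2 row counts bottom-up:
  S → 6
  σ[a<=8](S) → 5
  R → 5
  (σ[a<=8](S) ⋈[c=e] R) → 4

E1 and E2 produce the same multiset:
a | c | g | v | e
2 | 8 | 4 | r | 8
4 | 7 | 1 | p | 7
5 | 2 | 9 | s | 2
5 | 7 | 3 | p | 7

yes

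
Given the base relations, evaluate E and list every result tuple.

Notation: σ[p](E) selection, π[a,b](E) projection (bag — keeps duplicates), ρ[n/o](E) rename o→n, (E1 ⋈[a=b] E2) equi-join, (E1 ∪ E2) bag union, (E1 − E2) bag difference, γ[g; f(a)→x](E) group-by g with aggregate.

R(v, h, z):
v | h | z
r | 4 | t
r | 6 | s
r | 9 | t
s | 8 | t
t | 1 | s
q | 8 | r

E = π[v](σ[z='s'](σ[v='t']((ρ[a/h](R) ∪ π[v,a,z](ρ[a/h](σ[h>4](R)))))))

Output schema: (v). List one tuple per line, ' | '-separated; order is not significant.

Per-node cardinality:
  R → 6
  ρ[a/h](R) → 6
  R → 6
  σ[h>4](R) → 4
  ρ[a/h](σ[h>4](R)) → 4
  π[v,a,z](ρ[a/h](σ[h>4](R))) → 4
  (ρ[a/h](R) ∪ π[v,a,z](ρ[a/h](σ[h>4](R)))) → 10
  σ[v='t']((ρ[a/h](R) ∪ π[v,a,z](ρ[a/h](σ[h>4](R))))) → 1
  σ[z='s'](σ[v='t']((ρ[a/h](R) ∪ π[v,a,z](ρ[a/h](σ[h>4](R)))))) → 1
  π[v](σ[z='s'](σ[v='t']((ρ[a/h](R) ∪ π[v,a,z](ρ[a/h](σ[h>4](R))))))) → 1

== RESULT ==
v
t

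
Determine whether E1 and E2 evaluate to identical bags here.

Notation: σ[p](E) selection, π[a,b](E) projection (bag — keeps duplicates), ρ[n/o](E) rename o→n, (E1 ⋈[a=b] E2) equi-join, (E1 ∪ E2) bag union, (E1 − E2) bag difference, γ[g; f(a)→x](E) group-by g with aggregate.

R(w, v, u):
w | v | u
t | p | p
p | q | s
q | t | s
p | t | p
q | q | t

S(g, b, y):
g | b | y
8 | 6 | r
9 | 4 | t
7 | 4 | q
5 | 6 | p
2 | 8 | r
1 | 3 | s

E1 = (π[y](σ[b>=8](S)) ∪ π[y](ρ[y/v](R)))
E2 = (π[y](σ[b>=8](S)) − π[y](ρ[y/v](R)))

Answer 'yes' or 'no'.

E1 subexpression sizes:
  S → 6
  σ[b>=8](S) → 1
  π[y](σ[b>=8](S)) → 1
  R → 5
  ρ[y/v](R) → 5
  π[y](ρ[y/v](R)) → 5
  (π[y](σ[b>=8](S)) ∪ π[y](ρ[y/v](R))) → 6
E2 subexpression sizes:
  S → 6
  σ[b>=8](S) → 1
  π[y](σ[b>=8](S)) → 1
  R → 5
  ρ[y/v](R) → 5
  π[y](ρ[y/v](R)) → 5
  (π[y](σ[b>=8](S)) − π[y](ρ[y/v](R))) → 1

E1 result:
y
p
q
q
r
t
t
E2 result:
y
r
Witness: ('q',) appears 2× in E1 but 0× in E2.

no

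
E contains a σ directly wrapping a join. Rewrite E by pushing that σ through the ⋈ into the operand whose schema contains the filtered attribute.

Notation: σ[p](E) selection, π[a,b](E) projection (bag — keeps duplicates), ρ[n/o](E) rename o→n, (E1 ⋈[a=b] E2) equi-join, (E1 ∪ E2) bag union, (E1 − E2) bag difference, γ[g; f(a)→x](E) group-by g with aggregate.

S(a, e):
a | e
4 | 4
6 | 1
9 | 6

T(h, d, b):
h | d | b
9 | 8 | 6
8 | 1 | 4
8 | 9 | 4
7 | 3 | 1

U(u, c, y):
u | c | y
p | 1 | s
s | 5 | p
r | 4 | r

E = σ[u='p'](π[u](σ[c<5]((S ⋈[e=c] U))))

σ filters on c, owned by the right side.
E' = σ[u='p'](π[u]((S ⋈[e=c] σ[c<5](U))))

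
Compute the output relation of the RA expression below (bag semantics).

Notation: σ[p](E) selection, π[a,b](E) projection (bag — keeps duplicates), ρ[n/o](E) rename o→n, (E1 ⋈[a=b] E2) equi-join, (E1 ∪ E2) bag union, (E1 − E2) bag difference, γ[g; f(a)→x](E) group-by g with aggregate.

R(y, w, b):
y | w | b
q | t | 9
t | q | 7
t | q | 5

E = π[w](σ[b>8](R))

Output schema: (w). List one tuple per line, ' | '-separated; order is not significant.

Row counts bottom-up:
  R → 3
  σ[b>8](R) → 1
  π[w](σ[b>8](R)) → 1

== RESULT ==
w
t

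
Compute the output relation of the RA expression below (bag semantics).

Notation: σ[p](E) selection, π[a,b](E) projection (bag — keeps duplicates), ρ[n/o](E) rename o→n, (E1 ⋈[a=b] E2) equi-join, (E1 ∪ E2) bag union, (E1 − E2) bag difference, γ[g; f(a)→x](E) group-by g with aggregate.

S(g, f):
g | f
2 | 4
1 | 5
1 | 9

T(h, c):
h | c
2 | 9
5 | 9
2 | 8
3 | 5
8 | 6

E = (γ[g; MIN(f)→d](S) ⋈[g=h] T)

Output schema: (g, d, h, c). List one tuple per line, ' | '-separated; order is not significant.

Row counts bottom-up:
  S → 3
  γ[g; MIN(f)→d](S) → 2
  T → 5
  (γ[g; MIN(f)→d](S) ⋈[g=h] T) → 2

== RESULT ==
g | d | h | c
2 | 4 | 2 | 8
2 | 4 | 2 | 9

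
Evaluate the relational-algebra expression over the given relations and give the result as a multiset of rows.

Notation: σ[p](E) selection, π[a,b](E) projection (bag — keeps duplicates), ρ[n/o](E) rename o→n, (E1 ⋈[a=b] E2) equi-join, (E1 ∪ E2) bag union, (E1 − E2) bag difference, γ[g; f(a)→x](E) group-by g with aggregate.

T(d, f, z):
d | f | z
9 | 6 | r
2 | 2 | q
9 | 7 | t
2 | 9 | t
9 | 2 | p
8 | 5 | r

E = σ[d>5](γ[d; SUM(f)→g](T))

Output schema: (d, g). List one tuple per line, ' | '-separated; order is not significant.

Per-node cardinality:
  T → 6
  γ[d; SUM(f)→g](T) → 3
  σ[d>5](γ[d; SUM(f)→g](T)) → 2

== RESULT ==
d | g
8 | 5
9 | 15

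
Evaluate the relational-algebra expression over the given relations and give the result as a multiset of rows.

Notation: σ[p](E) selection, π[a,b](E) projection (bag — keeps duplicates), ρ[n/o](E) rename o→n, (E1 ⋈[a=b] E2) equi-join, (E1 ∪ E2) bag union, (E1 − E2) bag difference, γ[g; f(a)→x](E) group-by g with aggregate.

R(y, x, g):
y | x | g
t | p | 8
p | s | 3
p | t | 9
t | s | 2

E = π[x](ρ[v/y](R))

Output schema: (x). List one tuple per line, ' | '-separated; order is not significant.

Row counts bottom-up:
  R → 4
  ρ[v/y](R) → 4
  π[x](ρ[v/y](R)) → 4

== RESULT ==
x
p
s
s
t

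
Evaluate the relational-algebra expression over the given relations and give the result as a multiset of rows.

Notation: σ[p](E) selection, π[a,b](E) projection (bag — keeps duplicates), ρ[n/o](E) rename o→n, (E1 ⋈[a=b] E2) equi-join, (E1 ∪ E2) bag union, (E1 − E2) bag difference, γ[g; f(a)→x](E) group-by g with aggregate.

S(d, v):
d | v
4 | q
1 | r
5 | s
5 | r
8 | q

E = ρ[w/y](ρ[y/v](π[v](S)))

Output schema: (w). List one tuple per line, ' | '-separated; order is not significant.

Row counts bottom-up:
  S → 5
  π[v](S) → 5
  ρ[y/v](π[v](S)) → 5
  ρ[w/y](ρ[y/v](π[v](S))) → 5

== RESULT ==
w
q
q
r
r
s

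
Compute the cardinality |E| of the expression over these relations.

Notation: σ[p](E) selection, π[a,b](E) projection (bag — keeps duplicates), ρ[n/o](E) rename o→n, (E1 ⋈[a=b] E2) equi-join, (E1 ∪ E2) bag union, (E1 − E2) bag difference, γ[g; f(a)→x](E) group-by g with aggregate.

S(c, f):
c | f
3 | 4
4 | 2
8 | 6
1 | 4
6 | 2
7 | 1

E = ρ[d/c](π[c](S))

Subexpression sizes:
  S → 6
  π[c](S) → 6
  ρ[d/c](π[c](S)) → 6

|E| = 6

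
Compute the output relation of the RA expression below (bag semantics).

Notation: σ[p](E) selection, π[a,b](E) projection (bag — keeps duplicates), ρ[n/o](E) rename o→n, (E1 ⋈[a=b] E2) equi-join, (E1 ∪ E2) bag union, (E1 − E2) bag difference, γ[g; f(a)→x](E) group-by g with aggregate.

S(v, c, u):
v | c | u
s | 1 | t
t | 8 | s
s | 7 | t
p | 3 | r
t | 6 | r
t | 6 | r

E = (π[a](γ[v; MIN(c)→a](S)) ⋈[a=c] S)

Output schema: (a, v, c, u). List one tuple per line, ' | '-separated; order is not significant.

Row counts bottom-up:
  S → 6
  γ[v; MIN(c)→a](S) → 3
  π[a](γ[v; MIN(c)→a](S)) → 3
  S → 6
  (π[a](γ[v; MIN(c)→a](S)) ⋈[a=c] S) → 4

== RESULT ==
a | v | c | u
1 | s | 1 | t
3 | p | 3 | r
6 | t | 6 | r
6 | t | 6 | r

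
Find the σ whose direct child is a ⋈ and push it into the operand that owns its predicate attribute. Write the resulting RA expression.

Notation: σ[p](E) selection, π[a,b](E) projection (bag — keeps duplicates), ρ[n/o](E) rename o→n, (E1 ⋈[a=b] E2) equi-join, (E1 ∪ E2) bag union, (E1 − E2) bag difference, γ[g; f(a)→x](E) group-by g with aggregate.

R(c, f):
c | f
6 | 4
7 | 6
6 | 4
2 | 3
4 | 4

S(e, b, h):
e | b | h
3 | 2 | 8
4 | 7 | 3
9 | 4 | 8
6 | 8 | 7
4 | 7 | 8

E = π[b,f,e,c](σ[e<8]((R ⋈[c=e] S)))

σ filters on e, owned by the right side.
E' = π[b,f,e,c]((R ⋈[c=e] σ[e<8](S)))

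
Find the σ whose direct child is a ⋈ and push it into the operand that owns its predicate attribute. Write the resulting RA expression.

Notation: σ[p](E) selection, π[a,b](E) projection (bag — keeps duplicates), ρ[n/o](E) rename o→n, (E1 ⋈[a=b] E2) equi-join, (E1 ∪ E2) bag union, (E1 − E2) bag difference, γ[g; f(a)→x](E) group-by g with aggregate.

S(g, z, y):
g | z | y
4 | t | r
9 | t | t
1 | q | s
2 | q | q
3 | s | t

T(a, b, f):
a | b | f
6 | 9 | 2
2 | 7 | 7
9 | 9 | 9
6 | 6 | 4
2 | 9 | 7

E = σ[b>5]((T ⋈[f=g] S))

σ filters on b, owned by the left side.
E' = (σ[b>5](T) ⋈[f=g] S)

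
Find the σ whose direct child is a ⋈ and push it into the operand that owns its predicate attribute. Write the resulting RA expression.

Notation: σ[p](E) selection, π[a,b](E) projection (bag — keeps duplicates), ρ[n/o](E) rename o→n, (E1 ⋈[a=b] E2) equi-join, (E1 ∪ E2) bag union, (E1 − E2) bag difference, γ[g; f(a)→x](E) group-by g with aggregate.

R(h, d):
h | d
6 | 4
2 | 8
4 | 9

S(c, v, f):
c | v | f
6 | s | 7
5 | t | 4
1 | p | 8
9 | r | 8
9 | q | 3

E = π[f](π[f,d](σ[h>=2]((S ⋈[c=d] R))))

σ filters on h, owned by the right side.
E' = π[f](π[f,d]((S ⋈[c=d] σ[h>=2](R))))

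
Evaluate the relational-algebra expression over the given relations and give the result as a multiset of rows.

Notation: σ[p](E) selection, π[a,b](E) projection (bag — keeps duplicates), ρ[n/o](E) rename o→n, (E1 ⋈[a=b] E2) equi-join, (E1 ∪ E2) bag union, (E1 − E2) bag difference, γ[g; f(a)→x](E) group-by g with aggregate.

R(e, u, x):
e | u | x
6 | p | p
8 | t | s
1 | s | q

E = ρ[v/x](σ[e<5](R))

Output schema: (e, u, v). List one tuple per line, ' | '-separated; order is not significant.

Row counts bottom-up:
  R → 3
  σ[e<5](R) → 1
  ρ[v/x](σ[e<5](R)) → 1

== RESULT ==
e | u | v
1 | s | q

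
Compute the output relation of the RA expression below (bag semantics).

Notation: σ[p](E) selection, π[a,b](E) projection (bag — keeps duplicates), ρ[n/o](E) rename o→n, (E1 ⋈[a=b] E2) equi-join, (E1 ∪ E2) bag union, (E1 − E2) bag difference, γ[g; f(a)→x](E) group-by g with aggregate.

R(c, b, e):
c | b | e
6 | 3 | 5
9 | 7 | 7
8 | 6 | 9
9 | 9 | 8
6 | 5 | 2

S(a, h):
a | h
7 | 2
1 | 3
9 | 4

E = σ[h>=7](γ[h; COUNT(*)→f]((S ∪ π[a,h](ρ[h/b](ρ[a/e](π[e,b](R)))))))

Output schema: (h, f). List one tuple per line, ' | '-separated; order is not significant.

Subexpression sizes:
  S → 3
  R → 5
  π[e,b](R) → 5
  ρ[a/e](π[e,b](R)) → 5
  ρ[h/b](ρ[a/e](π[e,b](R))) → 5
  π[a,h](ρ[h/b](ρ[a/e](π[e,b](R)))) → 5
  (S ∪ π[a,h](ρ[h/b](ρ[a/e](π[e,b](R))))) → 8
  γ[h; COUNT(*)→f]((S ∪ π[a,h](ρ[h/b](ρ[a/e](π[e,b](R)))))) → 7
  σ[h>=7](γ[h; COUNT(*)→f]((S ∪ π[a,h](ρ[h/b](ρ[a/e](π[e,b](R))))))) → 2

== RESULT ==
h | f
7 | 1
9 | 1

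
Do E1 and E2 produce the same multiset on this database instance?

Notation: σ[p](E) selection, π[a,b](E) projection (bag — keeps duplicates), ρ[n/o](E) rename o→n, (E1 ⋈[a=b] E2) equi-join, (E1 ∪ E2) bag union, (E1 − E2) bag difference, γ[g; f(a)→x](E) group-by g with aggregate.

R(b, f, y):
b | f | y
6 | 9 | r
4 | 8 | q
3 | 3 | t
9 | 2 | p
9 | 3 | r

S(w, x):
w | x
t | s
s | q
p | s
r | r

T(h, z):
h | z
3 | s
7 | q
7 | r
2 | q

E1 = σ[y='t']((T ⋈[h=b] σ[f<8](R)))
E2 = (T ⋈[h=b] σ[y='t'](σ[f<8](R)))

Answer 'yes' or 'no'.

E1 per-node cardinality:
  T → 4
  R → 5
  σ[f<8](R) → 3
  (T ⋈[h=b] σ[f<8](R)) → 1
  σ[y='t']((T ⋈[h=b] σ[f<8](R))) → 1
E2 per-node cardinality:
  T → 4
  R → 5
  σ[f<8](R) → 3
  σ[y='t'](σ[f<8](R)) → 1
  (T ⋈[h=b] σ[y='t'](σ[f<8](R))) → 1

E1 and E2 produce the same multiset:
h | z | b | f | y
3 | s | 3 | 3 | t

yes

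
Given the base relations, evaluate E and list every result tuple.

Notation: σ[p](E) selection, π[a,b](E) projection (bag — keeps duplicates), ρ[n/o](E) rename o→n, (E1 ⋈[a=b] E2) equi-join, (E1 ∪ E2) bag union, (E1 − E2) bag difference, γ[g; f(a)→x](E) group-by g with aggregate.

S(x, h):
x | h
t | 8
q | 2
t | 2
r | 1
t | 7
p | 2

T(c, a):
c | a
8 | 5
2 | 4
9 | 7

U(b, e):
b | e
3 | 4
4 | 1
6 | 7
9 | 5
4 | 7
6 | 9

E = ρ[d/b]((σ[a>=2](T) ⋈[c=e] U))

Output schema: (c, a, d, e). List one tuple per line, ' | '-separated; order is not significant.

Per-node cardinality:
  T → 3
  σ[a>=2](T) → 3
  U → 6
  (σ[a>=2](T) ⋈[c=e] U) → 1
  ρ[d/b]((σ[a>=2](T) ⋈[c=e] U)) → 1

== RESULT ==
c | a | d | e
9 | 7 | 6 | 9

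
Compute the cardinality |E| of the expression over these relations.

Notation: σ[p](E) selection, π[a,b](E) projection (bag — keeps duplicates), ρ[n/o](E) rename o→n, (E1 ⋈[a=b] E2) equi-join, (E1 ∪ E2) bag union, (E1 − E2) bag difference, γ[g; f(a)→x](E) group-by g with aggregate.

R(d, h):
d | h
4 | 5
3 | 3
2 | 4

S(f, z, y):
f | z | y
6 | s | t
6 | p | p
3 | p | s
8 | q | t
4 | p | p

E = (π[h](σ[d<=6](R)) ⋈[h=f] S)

Row counts bottom-up:
  R → 3
  σ[d<=6](R) → 3
  π[h](σ[d<=6](R)) → 3
  S → 5
  (π[h](σ[d<=6](R)) ⋈[h=f] S) → 2

|E| = 2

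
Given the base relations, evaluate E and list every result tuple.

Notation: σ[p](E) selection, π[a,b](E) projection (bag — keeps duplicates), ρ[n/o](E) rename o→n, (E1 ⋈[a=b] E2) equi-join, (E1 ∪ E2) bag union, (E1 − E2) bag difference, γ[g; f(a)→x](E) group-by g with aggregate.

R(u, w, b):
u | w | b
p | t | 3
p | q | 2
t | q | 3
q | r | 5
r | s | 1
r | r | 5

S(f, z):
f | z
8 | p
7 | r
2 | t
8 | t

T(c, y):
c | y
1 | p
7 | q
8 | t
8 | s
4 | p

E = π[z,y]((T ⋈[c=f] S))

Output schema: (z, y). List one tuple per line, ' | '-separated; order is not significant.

Stepwise |·|:
  T → 5
  S → 4
  (T ⋈[c=f] S) → 5
  π[z,y]((T ⋈[c=f] S)) → 5

== RESULT ==
z | y
p | s
p | t
r | q
t | s
t | t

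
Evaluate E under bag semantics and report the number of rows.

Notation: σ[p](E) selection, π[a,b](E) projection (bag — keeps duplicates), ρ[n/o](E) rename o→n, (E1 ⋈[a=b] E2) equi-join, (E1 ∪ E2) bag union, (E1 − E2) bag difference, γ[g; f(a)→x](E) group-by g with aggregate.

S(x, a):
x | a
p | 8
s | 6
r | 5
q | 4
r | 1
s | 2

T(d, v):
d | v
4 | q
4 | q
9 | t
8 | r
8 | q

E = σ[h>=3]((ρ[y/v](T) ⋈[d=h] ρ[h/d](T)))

Per-node cardinality:
  T → 5
  ρ[y/v](T) → 5
  T → 5
  ρ[h/d](T) → 5
  (ρ[y/v](T) ⋈[d=h] ρ[h/d](T)) → 9
  σ[h>=3]((ρ[y/v](T) ⋈[d=h] ρ[h/d](T))) → 9

|E| = 9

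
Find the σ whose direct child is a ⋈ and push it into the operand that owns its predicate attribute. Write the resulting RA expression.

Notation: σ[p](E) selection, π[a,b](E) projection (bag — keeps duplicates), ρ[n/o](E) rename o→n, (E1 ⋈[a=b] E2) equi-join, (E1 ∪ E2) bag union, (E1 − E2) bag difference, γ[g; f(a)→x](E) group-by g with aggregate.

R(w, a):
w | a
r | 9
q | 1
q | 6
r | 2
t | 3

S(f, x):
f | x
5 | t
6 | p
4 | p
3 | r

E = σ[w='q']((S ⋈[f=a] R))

σ filters on w, owned by the right side.
E' = (S ⋈[f=a] σ[w='q'](R))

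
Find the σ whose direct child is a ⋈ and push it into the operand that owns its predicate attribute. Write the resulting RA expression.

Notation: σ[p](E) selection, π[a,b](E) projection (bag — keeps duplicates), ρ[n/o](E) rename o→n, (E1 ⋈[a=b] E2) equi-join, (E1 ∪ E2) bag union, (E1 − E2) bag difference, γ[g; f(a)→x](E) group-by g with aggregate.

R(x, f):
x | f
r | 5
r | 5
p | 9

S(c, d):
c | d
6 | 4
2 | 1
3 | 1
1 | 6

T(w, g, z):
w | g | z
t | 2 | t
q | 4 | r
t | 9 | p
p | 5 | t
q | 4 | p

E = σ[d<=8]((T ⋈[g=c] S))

σ filters on d, owned by the right side.
E' = (T ⋈[g=c] σ[d<=8](S))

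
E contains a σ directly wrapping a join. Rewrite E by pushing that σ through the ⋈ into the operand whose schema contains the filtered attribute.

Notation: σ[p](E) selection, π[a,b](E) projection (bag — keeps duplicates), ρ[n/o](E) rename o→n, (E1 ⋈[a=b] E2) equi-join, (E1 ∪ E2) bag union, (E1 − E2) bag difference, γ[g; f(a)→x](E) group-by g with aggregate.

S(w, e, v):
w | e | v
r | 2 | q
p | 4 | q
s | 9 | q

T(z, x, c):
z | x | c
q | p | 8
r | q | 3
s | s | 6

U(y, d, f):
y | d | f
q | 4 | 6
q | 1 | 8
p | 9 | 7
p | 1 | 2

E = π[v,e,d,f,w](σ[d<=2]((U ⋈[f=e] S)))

σ filters on d, owned by the left side.
E' = π[v,e,d,f,w]((σ[d<=2](U) ⋈[f=e] S))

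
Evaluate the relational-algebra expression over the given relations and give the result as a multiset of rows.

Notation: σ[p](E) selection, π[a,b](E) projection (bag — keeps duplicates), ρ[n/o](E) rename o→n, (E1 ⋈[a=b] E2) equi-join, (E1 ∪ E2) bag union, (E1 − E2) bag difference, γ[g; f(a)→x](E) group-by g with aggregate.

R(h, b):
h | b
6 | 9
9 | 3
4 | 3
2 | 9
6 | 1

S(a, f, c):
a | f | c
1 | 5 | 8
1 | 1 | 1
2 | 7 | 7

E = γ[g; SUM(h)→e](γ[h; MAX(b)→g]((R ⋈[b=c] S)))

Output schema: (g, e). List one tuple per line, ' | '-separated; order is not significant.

Per-node cardinality:
  R → 5
  S → 3
  (R ⋈[b=c] S) → 1
  γ[h; MAX(b)→g]((R ⋈[b=c] S)) → 1
  γ[g; SUM(h)→e](γ[h; MAX(b)→g]((R ⋈[b=c] S))) → 1

== RESULT ==
g | e
1 | 6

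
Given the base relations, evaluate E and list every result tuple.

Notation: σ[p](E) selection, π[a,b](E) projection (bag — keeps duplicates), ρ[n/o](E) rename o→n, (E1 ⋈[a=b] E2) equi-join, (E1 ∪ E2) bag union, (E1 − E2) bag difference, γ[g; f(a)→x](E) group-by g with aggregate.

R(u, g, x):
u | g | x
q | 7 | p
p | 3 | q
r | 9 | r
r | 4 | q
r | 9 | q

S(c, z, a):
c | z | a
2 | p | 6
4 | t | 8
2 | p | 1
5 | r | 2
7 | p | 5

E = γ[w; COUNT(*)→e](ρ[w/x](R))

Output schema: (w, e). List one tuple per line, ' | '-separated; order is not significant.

Per-node cardinality:
  R → 5
  ρ[w/x](R) → 5
  γ[w; COUNT(*)→e](ρ[w/x](R)) → 3

== RESULT ==
w | e
p | 1
q | 3
r | 1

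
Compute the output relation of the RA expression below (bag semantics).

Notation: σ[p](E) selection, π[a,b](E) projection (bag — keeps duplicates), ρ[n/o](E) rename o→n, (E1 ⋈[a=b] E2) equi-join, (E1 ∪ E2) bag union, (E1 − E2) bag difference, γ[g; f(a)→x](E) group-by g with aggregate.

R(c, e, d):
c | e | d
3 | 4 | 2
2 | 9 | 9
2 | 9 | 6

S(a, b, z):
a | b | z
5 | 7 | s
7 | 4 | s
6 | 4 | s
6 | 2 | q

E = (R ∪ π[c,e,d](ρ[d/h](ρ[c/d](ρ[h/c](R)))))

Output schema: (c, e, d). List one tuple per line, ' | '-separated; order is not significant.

Stepwise |·|:
  R → 3
  R → 3
  ρ[h/c](R) → 3
  ρ[c/d](ρ[h/c](R)) → 3
  ρ[d/h](ρ[c/d](ρ[h/c](R))) → 3
  π[c,e,d](ρ[d/h](ρ[c/d](ρ[h/c](R)))) → 3
  (R ∪ π[c,e,d](ρ[d/h](ρ[c/d](ρ[h/c](R))))) → 6

== RESULT ==
c | e | d
2 | 4 | 3
2 | 9 | 6
2 | 9 | 9
3 | 4 | 2
6 | 9 | 2
9 | 9 | 2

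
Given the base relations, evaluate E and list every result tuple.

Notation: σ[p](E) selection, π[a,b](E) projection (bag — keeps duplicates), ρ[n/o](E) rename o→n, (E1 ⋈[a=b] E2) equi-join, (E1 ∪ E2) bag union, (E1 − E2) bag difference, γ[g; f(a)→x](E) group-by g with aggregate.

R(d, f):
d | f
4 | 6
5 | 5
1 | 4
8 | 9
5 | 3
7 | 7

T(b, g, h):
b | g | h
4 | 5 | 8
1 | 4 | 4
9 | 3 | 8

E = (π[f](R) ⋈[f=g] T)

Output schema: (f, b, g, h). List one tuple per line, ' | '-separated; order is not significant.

Per-node cardinality:
  R → 6
  π[f](R) → 6
  T → 3
  (π[f](R) ⋈[f=g] T) → 3

== RESULT ==
f | b | g | h
3 | 9 | 3 | 8
4 | 1 | 4 | 4
5 | 4 | 5 | 8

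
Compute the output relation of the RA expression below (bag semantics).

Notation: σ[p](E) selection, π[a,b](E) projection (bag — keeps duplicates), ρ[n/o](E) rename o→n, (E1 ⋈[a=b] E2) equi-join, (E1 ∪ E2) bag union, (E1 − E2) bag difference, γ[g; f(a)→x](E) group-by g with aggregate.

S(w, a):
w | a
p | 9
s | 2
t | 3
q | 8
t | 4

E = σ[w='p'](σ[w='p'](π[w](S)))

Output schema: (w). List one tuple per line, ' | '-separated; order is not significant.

Per-node cardinality:
  S → 5
  π[w](S) → 5
  σ[w='p'](π[w](S)) → 1
  σ[w='p'](σ[w='p'](π[w](S))) → 1

== RESULT ==
w
p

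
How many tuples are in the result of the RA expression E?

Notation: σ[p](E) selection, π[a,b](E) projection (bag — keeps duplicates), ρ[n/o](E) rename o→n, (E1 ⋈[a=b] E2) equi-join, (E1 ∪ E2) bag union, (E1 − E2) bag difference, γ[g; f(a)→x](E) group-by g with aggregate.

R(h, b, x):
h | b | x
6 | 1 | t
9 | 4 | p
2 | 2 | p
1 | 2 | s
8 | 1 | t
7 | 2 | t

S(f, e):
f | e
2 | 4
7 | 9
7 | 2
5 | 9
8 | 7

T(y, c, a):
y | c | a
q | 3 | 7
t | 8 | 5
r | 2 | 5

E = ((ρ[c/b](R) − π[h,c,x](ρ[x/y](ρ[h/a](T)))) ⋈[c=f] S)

Stepwise |·|:
  R → 6
  ρ[c/b](R) → 6
  T → 3
  ρ[h/a](T) → 3
  ρ[x/y](ρ[h/a](T)) → 3
  π[h,c,x](ρ[x/y](ρ[h/a](T))) → 3
  (ρ[c/b](R) − π[h,c,x](ρ[x/y](ρ[h/a](T)))) → 6
  S → 5
  ((ρ[c/b](R) − π[h,c,x](ρ[x/y](ρ[h/a](T)))) ⋈[c=f] S) → 3

|E| = 3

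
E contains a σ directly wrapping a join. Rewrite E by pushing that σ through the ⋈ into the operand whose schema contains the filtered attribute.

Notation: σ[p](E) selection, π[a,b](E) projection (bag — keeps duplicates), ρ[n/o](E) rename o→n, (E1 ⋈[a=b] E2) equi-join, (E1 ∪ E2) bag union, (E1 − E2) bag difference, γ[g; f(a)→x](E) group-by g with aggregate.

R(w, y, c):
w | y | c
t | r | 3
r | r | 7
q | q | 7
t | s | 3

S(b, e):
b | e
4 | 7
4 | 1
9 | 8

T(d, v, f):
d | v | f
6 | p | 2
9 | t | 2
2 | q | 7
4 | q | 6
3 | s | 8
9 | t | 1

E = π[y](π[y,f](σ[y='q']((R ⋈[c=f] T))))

σ filters on y, owned by the left side.
E' = π[y](π[y,f]((σ[y='q'](R) ⋈[c=f] T)))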